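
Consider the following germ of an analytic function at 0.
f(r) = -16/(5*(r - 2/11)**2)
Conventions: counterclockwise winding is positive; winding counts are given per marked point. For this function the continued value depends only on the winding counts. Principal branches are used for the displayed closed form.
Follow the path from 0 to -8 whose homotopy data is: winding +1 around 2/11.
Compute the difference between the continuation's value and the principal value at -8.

The function is rational, hence single-valued: continuing it around any pole returns the same value, so the difference is 0.

Continued minus principal equals 0.


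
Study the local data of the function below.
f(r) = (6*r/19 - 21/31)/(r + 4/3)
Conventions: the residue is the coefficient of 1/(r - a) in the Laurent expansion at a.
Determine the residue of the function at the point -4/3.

At the order-1 pole -4/3 set g(r) = (r - (-4/3))*f(r) = 6*r/19 - 21/31.
Simple pole: residue = g(a) at a = -4/3, which is -647/589.

The residue is -647/589.


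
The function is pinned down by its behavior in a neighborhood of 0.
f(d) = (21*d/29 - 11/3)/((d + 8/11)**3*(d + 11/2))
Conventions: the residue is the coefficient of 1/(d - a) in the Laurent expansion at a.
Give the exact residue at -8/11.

The residue is -7086244/100713375.

At the order-3 pole -8/11 set g(d) = (d - (-8/11))^3*f(d) = (21*d/29 - 11/3)/(d + 11/2).
Order-3 pole: residue = g''(a)/2; g''(-8/11) = -14172488/100713375, so the residue is -7086244/100713375.


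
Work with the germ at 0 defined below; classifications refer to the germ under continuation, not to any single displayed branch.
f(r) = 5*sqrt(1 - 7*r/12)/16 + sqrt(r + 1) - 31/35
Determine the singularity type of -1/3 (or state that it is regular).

The point is a regular point.

There is no denominator, hence no pole anywhere.
Branch term sqrt(1 - r/(12/7)): argument at -1/3 is 43/36, nonzero, so -1/3 is not its branch point (a point on a principal cut is still regular for the continued germ).
Branch term sqrt(1 - r/(-1)): argument at -1/3 is 2/3, nonzero, so -1/3 is not its branch point (a point on a principal cut is still regular for the continued germ).
So the germ continues analytically to -1/3.


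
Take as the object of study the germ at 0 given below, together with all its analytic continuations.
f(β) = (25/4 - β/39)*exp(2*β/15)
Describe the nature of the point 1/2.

The point is a regular point.

There is no denominator, hence no pole anywhere.
The factor exp(2*β/15) is entire.
So the germ continues analytically to 1/2.


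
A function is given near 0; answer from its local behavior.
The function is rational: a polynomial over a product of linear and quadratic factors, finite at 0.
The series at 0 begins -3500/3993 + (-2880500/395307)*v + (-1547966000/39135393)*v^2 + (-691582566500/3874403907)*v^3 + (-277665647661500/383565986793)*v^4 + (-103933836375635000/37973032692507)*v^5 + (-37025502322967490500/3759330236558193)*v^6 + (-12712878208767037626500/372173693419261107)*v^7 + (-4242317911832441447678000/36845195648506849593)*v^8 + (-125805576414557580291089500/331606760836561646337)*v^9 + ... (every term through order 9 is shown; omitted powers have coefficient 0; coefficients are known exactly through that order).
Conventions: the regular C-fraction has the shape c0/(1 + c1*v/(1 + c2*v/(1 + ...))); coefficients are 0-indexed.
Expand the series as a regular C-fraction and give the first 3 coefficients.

Taylor coefficients (read off): a_0 = -3500/3993, a_1 = -2880500/395307, a_2 = -1547966000/39135393.
c0 = a_0 = -3500/3993. Peel one level at a time: if S = 1 + c*v/S' with S'(0) = 1, then c is the v-coefficient of S and S' = c*v/(S - 1).
S_1 = c0/f = 1 + (-823/99)*v + (26117/1089)*v^2 + ...; c1 = -823/99.
S_2 = c1*v/(S_1 - 1) = 1 + (26117/9053)*v + ...; c2 = 26117/9053.

The regular C-fraction coefficients are [-3500/3993, -823/99, 26117/9053].


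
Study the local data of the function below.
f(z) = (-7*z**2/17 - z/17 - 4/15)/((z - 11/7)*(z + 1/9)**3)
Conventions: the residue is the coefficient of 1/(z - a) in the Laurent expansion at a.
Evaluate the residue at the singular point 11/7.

The residue is -3655449/12654545.

At the order-1 pole 11/7 set g(z) = (z - (11/7))*f(z) = (-7*z**2/17 - z/17 - 4/15)/(z + 1/9)**3.
Simple pole: residue = g(a) at a = 11/7, which is -3655449/12654545.


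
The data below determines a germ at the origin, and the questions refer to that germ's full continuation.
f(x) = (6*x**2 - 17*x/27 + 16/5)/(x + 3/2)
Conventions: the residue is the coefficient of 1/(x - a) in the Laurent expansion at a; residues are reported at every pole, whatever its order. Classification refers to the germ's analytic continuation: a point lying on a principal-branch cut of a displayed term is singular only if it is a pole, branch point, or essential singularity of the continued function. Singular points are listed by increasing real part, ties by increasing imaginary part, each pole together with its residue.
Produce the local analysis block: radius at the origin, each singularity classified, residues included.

Radius of convergence at 0: 3/2.
At -3/2: a pole of order 1; residue 794/45.

Denominator factor (x + 3/2): pole of order 1 at -3/2, modulus 3/2.
The radius of convergence is the smallest modulus among the singular points: 3/2.
At the order-1 pole -3/2 set g(x) = (x - (-3/2))*f(x) = 6*x**2 - 17*x/27 + 16/5.
Simple pole: residue = g(a) at a = -3/2, which is 794/45.


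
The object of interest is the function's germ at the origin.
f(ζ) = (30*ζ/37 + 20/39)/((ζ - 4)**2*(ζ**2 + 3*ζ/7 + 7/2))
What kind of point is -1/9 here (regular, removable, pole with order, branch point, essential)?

Denominator factors: ζ - 4 = -37/9 at ζ = -1/9; ζ**2 + 3*ζ/7 + 7/2 = 3929/1134 at ζ = -1/9 — none vanishes.
So the germ continues analytically to -1/9.

The point is a regular point.


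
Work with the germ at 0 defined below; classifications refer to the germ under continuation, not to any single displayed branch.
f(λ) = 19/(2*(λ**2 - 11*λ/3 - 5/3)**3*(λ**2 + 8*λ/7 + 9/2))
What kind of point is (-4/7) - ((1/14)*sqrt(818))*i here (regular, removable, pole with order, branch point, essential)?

The point is a pole of order 1.

The denominator factor λ**2 + 8*λ/7 + 9/2 vanishes at (-4/7) - ((1/14)*sqrt(818))*i and appears to the power 1; the numerator there equals 19/2, nonzero, and no other factor vanishes.
Hence a pole whose order is the multiplicity, 1.


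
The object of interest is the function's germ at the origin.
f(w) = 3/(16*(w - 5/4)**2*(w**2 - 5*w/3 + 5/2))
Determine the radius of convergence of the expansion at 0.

Denominator factor (w**2 - 5*w/3 + 5/2): discriminant -65/9, complex-conjugate roots (5/6) + ((1/6)*sqrt(65))*i and (5/6) - ((1/6)*sqrt(65))*i; poles of order 1, moduli (1/2)*sqrt(10) and (1/2)*sqrt(10).
Denominator factor (w - 5/4)^2: pole of order 2 at 5/4, modulus 5/4.
The radius of convergence is the smallest modulus among the singular points: 5/4.

The radius of convergence is 5/4.


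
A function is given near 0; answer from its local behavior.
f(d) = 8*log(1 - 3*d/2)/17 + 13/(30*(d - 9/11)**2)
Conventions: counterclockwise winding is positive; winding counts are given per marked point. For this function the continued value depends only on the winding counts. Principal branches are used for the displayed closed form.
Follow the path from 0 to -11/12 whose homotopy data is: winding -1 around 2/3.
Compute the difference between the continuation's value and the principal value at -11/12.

The rational part is single-valued and drops out of the difference; each branch term changes only by its own monodromy.
(8/17)*log(1 - d/(2/3)): each positive loop around 2/3 adds 2*pi*i to the log, so winding -1 contributes (8/17)*(-1)*2*pi*i = -(16/17)*pi*i.
Summing the contributions at d = -11/12 gives -(16/17)*pi*i.

Continued minus principal equals -(16/17)*pi*i.


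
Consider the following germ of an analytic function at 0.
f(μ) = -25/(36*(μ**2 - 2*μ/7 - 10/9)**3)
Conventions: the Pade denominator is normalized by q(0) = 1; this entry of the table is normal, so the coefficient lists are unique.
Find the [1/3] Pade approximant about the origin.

Taylor coefficients needed (expand at 0): a_0 = 81/160, a_1 = -2187/5600, a_2 = 614547/392000, a_3 = -255879/171500, a_4 = 326285091/96040000.
Write the denominator as Q(μ) = 1 + q1*μ + q2*μ^2 + q3*μ^3. Requiring Q*f - P = O(μ^5) with deg P <= 1 kills the coefficients of μ^2..μ^4 in Q*f:
  μ^2: a_2 + q1*a_1 + q2*a_0 = 0, i.e. 614547/392000 + (-2187/5600)*q1 + (81/160)*q2 = 0.
  μ^3: a_3 + q1*a_2 + q2*a_1 + q3*a_0 = 0, i.e. -255879/171500 + (614547/392000)*q1 + (-2187/5600)*q2 + (81/160)*q3 = 0.
  μ^4: a_4 + q1*a_3 + q2*a_2 + q3*a_1 = 0, i.e. 326285091/96040000 + (-255879/171500)*q1 + (614547/392000)*q2 + (-2187/5600)*q3 = 0.
Solving this linear system: q1 = 81751/33880, q2 = -1464831/1185800, q3 = -454712751/83006000.
The numerator is Q*f truncated at degree 1: P0 = a_0 = 81/160; P1 = a_1 + q1*a_0 = 128709/154880.

The Pade approximant has numerator coefficients [81/160, 128709/154880]; denominator coefficients [1, 81751/33880, -1464831/1185800, -454712751/83006000].


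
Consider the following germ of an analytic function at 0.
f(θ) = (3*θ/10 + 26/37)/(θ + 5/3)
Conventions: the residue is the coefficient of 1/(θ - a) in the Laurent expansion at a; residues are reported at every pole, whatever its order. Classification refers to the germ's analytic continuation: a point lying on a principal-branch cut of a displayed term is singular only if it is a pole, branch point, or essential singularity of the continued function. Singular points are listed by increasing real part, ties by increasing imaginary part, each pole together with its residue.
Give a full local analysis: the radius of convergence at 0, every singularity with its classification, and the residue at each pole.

Radius of convergence at 0: 5/3.
At -5/3: a pole of order 1; residue 15/74.

Denominator factor (θ + 5/3): pole of order 1 at -5/3, modulus 5/3.
The radius of convergence is the smallest modulus among the singular points: 5/3.
At the order-1 pole -5/3 set g(θ) = (θ - (-5/3))*f(θ) = 3*θ/10 + 26/37.
Simple pole: residue = g(a) at a = -5/3, which is 15/74.


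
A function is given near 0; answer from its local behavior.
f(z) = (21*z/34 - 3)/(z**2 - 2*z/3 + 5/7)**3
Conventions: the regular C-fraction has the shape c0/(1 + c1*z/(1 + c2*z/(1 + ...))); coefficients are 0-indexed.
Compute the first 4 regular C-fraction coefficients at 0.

The regular C-fraction coefficients are [-1029/125, -441/170, 77773/32130, -91753114/73495485].

Taylor coefficients (expand at 0): a_0 = -1029/125, a_1 = -453789/21250, a_2 = -196882/53125, a_3 = 12218689/191250.
c0 = a_0 = -1029/125. Peel one level at a time: if S = 1 + c*z/S' with S'(0) = 1, then c is the z-coefficient of S and S' = c*z/(S - 1).
S_1 = c0/f = 1 + (-441/170)*z + (544411/86700)*z^2 + ...; c1 = -441/170.
S_2 = c1*z/(S_1 - 1) = 1 + (77773/32130)*z + (2698621/893025)*z^2 + ...; c2 = 77773/32130.
S_3 = c2*z/(S_2 - 1) = 1 + (-91753114/73495485)*z + ...; c3 = -91753114/73495485.


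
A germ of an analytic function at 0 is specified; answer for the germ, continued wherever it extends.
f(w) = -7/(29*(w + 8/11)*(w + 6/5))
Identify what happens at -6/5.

The point is a pole of order 1.

The denominator factor w + 6/5 vanishes at -6/5 and appears to the power 1; the numerator there equals -7/29, nonzero, and no other factor vanishes.
Hence a pole whose order is the multiplicity, 1.


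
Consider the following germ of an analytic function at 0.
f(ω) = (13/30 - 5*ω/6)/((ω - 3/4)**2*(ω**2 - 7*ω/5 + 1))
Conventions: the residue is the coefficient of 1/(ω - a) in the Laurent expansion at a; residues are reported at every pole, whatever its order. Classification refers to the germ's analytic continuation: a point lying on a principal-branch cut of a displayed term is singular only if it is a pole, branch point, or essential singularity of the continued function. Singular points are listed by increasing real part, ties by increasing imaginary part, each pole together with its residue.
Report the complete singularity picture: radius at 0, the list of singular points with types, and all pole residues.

Radius of convergence at 0: 3/4.
At (7/10) - ((1/10)*sqrt(51))*i: a pole of order 1; residue (3916/5043) + ((3796/85731)*sqrt(51))*i.
At (7/10) + ((1/10)*sqrt(51))*i: a pole of order 1; residue (3916/5043) - ((3796/85731)*sqrt(51))*i.
At 3/4: a pole of order 2; residue -7832/5043.


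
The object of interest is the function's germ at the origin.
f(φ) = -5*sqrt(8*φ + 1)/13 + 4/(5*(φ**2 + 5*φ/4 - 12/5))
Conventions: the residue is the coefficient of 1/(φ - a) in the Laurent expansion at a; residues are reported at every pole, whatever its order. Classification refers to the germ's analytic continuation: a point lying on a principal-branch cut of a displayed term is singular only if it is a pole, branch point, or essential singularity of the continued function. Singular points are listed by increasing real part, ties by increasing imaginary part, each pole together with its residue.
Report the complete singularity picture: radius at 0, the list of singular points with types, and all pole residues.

Radius of convergence at 0: 1/8.
At -5/8 - (1/40)*sqrt(4465): a pole of order 1; residue -(16/4465)*sqrt(4465).
At -1/8: an algebraic (square-root) branch point.
At -5/8 + (1/40)*sqrt(4465): a pole of order 1; residue (16/4465)*sqrt(4465).

Denominator factor (φ**2 + 5*φ/4 - 12/5): discriminant 893/80, real irrational roots -5/8 + (1/40)*sqrt(4465) and -5/8 - (1/40)*sqrt(4465); poles of order 1, moduli -5/8 + (1/40)*sqrt(4465) and 5/8 + (1/40)*sqrt(4465).
Branch term (-5/13)*sqrt(1 - φ/(-1/8)): its argument vanishes at φ = -1/8, a square-root branch point, modulus 1/8.
The radius of convergence is the smallest modulus among the singular points: 1/8.
The branch term is analytic at -5/8 - (1/40)*sqrt(4465) and contributes nothing to the residue; only the rational part matters.
The factor φ**2 + 5*φ/4 - 12/5 splits as (φ - a)(φ - a') with a = -5/8 - (1/40)*sqrt(4465), a' = -5/8 + (1/40)*sqrt(4465). At the order-1 pole a set g(φ) = (φ - a)*(rational part) = [4/5] / (φ - a').
Simple pole: residue = g(a) at a = -5/8 - (1/40)*sqrt(4465), which is -(16/4465)*sqrt(4465).
The branch term is analytic at -5/8 + (1/40)*sqrt(4465) and contributes nothing to the residue; only the rational part matters.
The factor φ**2 + 5*φ/4 - 12/5 splits as (φ - a)(φ - a') with a = -5/8 + (1/40)*sqrt(4465), a' = -5/8 - (1/40)*sqrt(4465). At the order-1 pole a set g(φ) = (φ - a)*(rational part) = [4/5] / (φ - a').
Simple pole: residue = g(a) at a = -5/8 + (1/40)*sqrt(4465), which is (16/4465)*sqrt(4465).
List the singular points by increasing real part (a conjugate pair: the negative imaginary part first).


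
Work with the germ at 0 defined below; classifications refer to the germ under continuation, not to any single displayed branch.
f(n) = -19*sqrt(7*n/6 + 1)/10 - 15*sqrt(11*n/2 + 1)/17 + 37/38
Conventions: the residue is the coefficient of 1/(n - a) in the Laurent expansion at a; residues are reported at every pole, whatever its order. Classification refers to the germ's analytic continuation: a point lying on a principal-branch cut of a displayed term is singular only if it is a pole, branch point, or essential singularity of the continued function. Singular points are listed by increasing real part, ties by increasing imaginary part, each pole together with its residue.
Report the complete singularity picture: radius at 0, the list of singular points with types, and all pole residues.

Branch term (-19/10)*sqrt(1 - n/(-6/7)): its argument vanishes at n = -6/7, a square-root branch point, modulus 6/7.
Branch term (-15/17)*sqrt(1 - n/(-2/11)): its argument vanishes at n = -2/11, a square-root branch point, modulus 2/11.
The radius of convergence is the smallest modulus among the singular points: 2/11.
List the singular points by increasing real part (a conjugate pair: the negative imaginary part first).

Radius of convergence at 0: 2/11.
At -6/7: an algebraic (square-root) branch point.
At -2/11: an algebraic (square-root) branch point.


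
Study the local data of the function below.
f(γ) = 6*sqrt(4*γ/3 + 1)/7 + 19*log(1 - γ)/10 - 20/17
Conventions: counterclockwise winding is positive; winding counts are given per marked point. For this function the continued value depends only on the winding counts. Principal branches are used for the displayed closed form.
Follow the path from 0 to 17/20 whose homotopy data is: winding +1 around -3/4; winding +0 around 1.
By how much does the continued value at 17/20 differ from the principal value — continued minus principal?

Continued minus principal equals -(16/35)*sqrt(30).

The rational part is single-valued and drops out of the difference; each branch term changes only by its own monodromy.
(6/7)*sqrt(1 - γ/(-3/4)): winding +1 is odd, the square root flips sign, contributing -2*(6/7)*sqrt(1 - (17/20)/(-3/4)) = -2*(6/7)*sqrt(32/15) = -(16/35)*sqrt(30).
(19/10)*log(1 - γ/(1)): winding 0 around 1, so this term returns to its principal value, contribution 0.
Summing the contributions at γ = 17/20 gives -(16/35)*sqrt(30).


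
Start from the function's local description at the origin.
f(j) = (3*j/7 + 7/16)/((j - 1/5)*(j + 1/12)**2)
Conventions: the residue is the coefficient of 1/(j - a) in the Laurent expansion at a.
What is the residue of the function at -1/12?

The residue is -13185/2023.

At the order-2 pole -1/12 set g(j) = (j - (-1/12))^2*f(j) = (3*j/7 + 7/16)/(j - 1/5).
Order-2 pole: residue = g'(a); g'(-1/12) = -13185/2023, so the residue is -13185/2023.


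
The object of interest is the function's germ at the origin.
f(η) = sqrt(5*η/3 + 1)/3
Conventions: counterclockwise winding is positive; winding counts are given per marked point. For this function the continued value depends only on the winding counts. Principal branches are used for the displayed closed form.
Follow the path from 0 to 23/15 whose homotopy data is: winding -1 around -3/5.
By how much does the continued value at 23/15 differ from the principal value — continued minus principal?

The rational part is single-valued and drops out of the difference; each branch term changes only by its own monodromy.
(1/3)*sqrt(1 - η/(-3/5)): winding -1 is odd, the square root flips sign, contributing -2*(1/3)*sqrt(1 - (23/15)/(-3/5)) = -2*(1/3)*sqrt(32/9) = -(8/9)*sqrt(2).
Summing the contributions at η = 23/15 gives -(8/9)*sqrt(2).

Continued minus principal equals -(8/9)*sqrt(2).


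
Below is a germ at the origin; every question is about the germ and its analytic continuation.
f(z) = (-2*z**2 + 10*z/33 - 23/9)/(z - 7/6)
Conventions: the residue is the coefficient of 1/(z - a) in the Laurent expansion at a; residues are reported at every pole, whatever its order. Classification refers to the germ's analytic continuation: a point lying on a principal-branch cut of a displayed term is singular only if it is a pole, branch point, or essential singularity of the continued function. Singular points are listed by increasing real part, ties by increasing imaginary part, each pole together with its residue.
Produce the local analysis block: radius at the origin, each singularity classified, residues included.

Denominator factor (z - 7/6): pole of order 1 at 7/6, modulus 7/6.
The radius of convergence is the smallest modulus among the singular points: 7/6.
At the order-1 pole 7/6 set g(z) = (z - (7/6))*f(z) = -2*z**2 + 10*z/33 - 23/9.
Simple pole: residue = g(a) at a = 7/6, which is -325/66.

Radius of convergence at 0: 7/6.
At 7/6: a pole of order 1; residue -325/66.


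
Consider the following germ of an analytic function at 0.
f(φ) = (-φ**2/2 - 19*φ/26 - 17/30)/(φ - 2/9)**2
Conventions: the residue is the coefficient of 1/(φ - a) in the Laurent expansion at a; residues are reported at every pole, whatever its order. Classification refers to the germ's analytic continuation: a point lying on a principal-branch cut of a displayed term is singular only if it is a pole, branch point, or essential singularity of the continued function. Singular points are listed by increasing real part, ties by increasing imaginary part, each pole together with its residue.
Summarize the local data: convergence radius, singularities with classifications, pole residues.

Denominator factor (φ - 2/9)^2: pole of order 2 at 2/9, modulus 2/9.
The radius of convergence is the smallest modulus among the singular points: 2/9.
At the order-2 pole 2/9 set g(φ) = (φ - (2/9))^2*f(φ) = -φ**2/2 - 19*φ/26 - 17/30.
Order-2 pole: residue = g'(a); g'(2/9) = -223/234, so the residue is -223/234.

Radius of convergence at 0: 2/9.
At 2/9: a pole of order 2; residue -223/234.


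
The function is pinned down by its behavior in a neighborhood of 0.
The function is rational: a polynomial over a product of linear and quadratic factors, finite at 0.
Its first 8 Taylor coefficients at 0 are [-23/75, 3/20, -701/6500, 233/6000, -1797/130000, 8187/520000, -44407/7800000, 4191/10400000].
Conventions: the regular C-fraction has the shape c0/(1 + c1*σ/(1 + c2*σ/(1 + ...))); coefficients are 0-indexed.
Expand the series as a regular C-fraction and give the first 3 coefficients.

The regular C-fraction coefficients are [-23/75, 45/92, 20617/89700].


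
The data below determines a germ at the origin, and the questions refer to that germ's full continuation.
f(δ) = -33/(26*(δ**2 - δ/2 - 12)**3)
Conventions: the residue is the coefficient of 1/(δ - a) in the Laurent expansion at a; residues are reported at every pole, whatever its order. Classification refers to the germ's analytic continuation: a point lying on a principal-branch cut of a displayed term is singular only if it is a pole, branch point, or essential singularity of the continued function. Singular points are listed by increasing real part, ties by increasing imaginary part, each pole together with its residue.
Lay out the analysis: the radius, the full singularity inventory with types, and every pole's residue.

Denominator factor (δ**2 - δ/2 - 12)^3: discriminant 193/4, real irrational roots 1/4 + (1/4)*sqrt(193) and 1/4 - (1/4)*sqrt(193); poles of order 3, moduli 1/4 + (1/4)*sqrt(193) and -1/4 + (1/4)*sqrt(193).
The radius of convergence is the smallest modulus among the singular points: -1/4 + (1/4)*sqrt(193).
The factor δ**2 - δ/2 - 12 splits as (δ - a)(δ - a') with a = 1/4 - (1/4)*sqrt(193), a' = 1/4 + (1/4)*sqrt(193). At the order-3 pole a set g(δ) = (δ - a)^3*f(δ) = [-33/26] / (δ - a')^3.
Order-3 pole: residue = g''(a)/2; g''(1/4 - (1/4)*sqrt(193)) = (6336/93457741)*sqrt(193), so the residue is (3168/93457741)*sqrt(193).
The factor δ**2 - δ/2 - 12 splits as (δ - a)(δ - a') with a = 1/4 + (1/4)*sqrt(193), a' = 1/4 - (1/4)*sqrt(193). At the order-3 pole a set g(δ) = (δ - a)^3*f(δ) = [-33/26] / (δ - a')^3.
Order-3 pole: residue = g''(a)/2; g''(1/4 + (1/4)*sqrt(193)) = -(6336/93457741)*sqrt(193), so the residue is -(3168/93457741)*sqrt(193).
List the singular points by increasing real part (a conjugate pair: the negative imaginary part first).

Radius of convergence at 0: -1/4 + (1/4)*sqrt(193).
At 1/4 - (1/4)*sqrt(193): a pole of order 3; residue (3168/93457741)*sqrt(193).
At 1/4 + (1/4)*sqrt(193): a pole of order 3; residue -(3168/93457741)*sqrt(193).


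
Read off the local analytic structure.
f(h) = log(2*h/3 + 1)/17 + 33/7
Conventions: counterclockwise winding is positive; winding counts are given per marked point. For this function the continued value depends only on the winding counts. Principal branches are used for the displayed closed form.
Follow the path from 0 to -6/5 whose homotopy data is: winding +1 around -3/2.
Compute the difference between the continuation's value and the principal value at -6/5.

The rational part is single-valued and drops out of the difference; each branch term changes only by its own monodromy.
(1/17)*log(1 - h/(-3/2)): each positive loop around -3/2 adds 2*pi*i to the log, so winding +1 contributes (1/17)*(1)*2*pi*i = (2/17)*pi*i.
Summing the contributions at h = -6/5 gives (2/17)*pi*i.

Continued minus principal equals (2/17)*pi*i.


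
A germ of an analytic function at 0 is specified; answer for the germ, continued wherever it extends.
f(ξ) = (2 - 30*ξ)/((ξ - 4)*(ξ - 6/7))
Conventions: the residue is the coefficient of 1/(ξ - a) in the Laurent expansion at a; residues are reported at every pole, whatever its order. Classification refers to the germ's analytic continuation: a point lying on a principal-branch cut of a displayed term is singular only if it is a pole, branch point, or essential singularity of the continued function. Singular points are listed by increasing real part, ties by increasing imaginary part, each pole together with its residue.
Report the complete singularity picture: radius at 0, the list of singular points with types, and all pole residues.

Radius of convergence at 0: 6/7.
At 6/7: a pole of order 1; residue 83/11.
At 4: a pole of order 1; residue -413/11.

Denominator factor (ξ - 6/7): pole of order 1 at 6/7, modulus 6/7.
Denominator factor (ξ - 4): pole of order 1 at 4, modulus 4.
The radius of convergence is the smallest modulus among the singular points: 6/7.
At the order-1 pole 6/7 set g(ξ) = (ξ - (6/7))*f(ξ) = (2 - 30*ξ)/(ξ - 4).
Simple pole: residue = g(a) at a = 6/7, which is 83/11.
At the order-1 pole 4 set g(ξ) = (ξ - (4))*f(ξ) = (2 - 30*ξ)/(ξ - 6/7).
Simple pole: residue = g(a) at a = 4, which is -413/11.
List the singular points by increasing real part (a conjugate pair: the negative imaginary part first).


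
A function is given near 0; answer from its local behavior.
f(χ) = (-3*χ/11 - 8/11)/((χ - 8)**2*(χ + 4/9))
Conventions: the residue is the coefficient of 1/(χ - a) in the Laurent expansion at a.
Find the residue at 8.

The residue is 135/15884.

At the order-2 pole 8 set g(χ) = (χ - (8))^2*f(χ) = (-3*χ/11 - 8/11)/(χ + 4/9).
Order-2 pole: residue = g'(a); g'(8) = 135/15884, so the residue is 135/15884.


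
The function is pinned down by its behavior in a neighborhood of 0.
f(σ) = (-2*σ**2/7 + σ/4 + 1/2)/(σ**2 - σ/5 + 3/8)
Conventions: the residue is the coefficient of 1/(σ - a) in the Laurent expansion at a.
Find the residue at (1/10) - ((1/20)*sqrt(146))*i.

The factor σ**2 - σ/5 + 3/8 splits as (σ - a)(σ - a') with a = (1/10) - ((1/20)*sqrt(146))*i, a' = (1/10) + ((1/20)*sqrt(146))*i. At the order-1 pole a set g(σ) = (σ - a)*f(σ) = [-2*σ**2/7 + σ/4 + 1/2] / (σ - a').
Simple pole: residue = g(a) at a = (1/10) - ((1/20)*sqrt(146))*i, which is (27/280) + ((877/20440)*sqrt(146))*i.

The residue is (27/280) + ((877/20440)*sqrt(146))*i.


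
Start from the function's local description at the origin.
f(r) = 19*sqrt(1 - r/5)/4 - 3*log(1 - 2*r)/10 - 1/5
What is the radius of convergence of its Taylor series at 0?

Branch term (19/4)*sqrt(1 - r/(5)): its argument vanishes at r = 5, a square-root branch point, modulus 5.
Branch term (-3/10)*log(1 - r/(1/2)): its argument vanishes at r = 1/2, a logarithmic branch point, modulus 1/2.
The radius of convergence is the smallest modulus among the singular points: 1/2.

The radius of convergence is 1/2.


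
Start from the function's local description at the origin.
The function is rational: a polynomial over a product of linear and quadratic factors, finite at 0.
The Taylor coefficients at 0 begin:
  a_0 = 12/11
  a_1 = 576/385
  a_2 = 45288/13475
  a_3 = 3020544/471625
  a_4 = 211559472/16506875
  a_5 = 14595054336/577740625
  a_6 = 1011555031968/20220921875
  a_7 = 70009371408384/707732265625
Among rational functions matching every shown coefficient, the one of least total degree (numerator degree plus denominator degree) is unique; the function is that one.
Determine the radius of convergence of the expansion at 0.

The radius of convergence is -4/7 + (1/42)*sqrt(2046).

No rational of total degree below 2 reproduces all 8 coefficients; solving the [0/2] Pade equations on them gives f(ρ) = -10/(11*(ρ**2 + 8*ρ/7 - 5/6)), whose expansion matches every shown term.
Denominator factor (ρ**2 + 8*ρ/7 - 5/6): discriminant 682/147, real irrational roots -4/7 + (1/42)*sqrt(2046) and -4/7 - (1/42)*sqrt(2046); poles of order 1, moduli -4/7 + (1/42)*sqrt(2046) and 4/7 + (1/42)*sqrt(2046).
The radius of convergence is the smallest modulus among the singular points: -4/7 + (1/42)*sqrt(2046).


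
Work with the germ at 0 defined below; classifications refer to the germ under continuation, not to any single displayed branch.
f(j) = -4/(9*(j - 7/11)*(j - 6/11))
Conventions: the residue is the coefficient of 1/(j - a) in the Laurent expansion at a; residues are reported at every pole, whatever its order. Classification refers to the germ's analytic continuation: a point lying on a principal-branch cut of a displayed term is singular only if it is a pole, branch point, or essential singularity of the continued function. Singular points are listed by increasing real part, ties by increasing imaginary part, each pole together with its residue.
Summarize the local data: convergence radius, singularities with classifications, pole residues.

Denominator factor (j - 6/11): pole of order 1 at 6/11, modulus 6/11.
Denominator factor (j - 7/11): pole of order 1 at 7/11, modulus 7/11.
The radius of convergence is the smallest modulus among the singular points: 6/11.
At the order-1 pole 6/11 set g(j) = (j - (6/11))*f(j) = -4/(9*(j - 7/11)).
Simple pole: residue = g(a) at a = 6/11, which is 44/9.
At the order-1 pole 7/11 set g(j) = (j - (7/11))*f(j) = -4/(9*(j - 6/11)).
Simple pole: residue = g(a) at a = 7/11, which is -44/9.
List the singular points by increasing real part (a conjugate pair: the negative imaginary part first).

Radius of convergence at 0: 6/11.
At 6/11: a pole of order 1; residue 44/9.
At 7/11: a pole of order 1; residue -44/9.


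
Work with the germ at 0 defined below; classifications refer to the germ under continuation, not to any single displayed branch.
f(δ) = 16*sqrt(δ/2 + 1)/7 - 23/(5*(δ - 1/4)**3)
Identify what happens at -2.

The point is an algebraic (square-root) branch point.

The term (16/7)*sqrt(1 - δ/(-2)) has argument 1 - -2/(-2) = 0 at -2: a square-root (algebraic, two-sheeted) branch point; the remaining terms are analytic or single-valued there.


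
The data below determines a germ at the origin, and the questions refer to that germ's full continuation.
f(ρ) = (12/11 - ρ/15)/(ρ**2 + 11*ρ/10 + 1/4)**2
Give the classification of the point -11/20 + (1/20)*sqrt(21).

The point is a pole of order 2.

The denominator factor ρ**2 + 11*ρ/10 + 1/4 vanishes at -11/20 + (1/20)*sqrt(21) and appears to the power 2; the numerator there equals 3721/3300 - (1/300)*sqrt(21), nonzero, and no other factor vanishes.
Hence a pole whose order is the multiplicity, 2.


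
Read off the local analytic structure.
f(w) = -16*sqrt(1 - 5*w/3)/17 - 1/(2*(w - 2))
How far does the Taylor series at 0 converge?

Denominator factor (w - 2): pole of order 1 at 2, modulus 2.
Branch term (-16/17)*sqrt(1 - w/(3/5)): its argument vanishes at w = 3/5, a square-root branch point, modulus 3/5.
The radius of convergence is the smallest modulus among the singular points: 3/5.

The radius of convergence is 3/5.


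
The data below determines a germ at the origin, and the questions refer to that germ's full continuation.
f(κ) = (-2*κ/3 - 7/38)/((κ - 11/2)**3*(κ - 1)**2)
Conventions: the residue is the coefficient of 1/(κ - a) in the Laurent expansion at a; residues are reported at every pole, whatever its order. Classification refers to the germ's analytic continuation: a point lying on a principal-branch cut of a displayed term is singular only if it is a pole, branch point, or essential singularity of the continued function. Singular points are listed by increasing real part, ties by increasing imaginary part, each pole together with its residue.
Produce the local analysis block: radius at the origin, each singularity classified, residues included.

Denominator factor (κ - 1)^2: pole of order 2 at 1, modulus 1.
Denominator factor (κ - 11/2)^3: pole of order 3 at 11/2, modulus 11/2.
The radius of convergence is the smallest modulus among the singular points: 1.
At the order-2 pole 1 set g(κ) = (κ - (1))^2*f(κ) = (-2*κ/3 - 7/38)/(κ - 11/2)**3.
Order-2 pole: residue = g'(a); g'(1) = 1688/124659, so the residue is 1688/124659.
At the order-3 pole 11/2 set g(κ) = (κ - (11/2))^3*f(κ) = (-2*κ/3 - 7/38)/(κ - 1)**2.
Order-3 pole: residue = g''(a)/2; g''(11/2) = -3376/124659, so the residue is -1688/124659.
List the singular points by increasing real part (a conjugate pair: the negative imaginary part first).

Radius of convergence at 0: 1.
At 1: a pole of order 2; residue 1688/124659.
At 11/2: a pole of order 3; residue -1688/124659.


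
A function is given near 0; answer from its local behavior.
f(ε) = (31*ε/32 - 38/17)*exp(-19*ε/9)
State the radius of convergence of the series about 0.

The radius of convergence is infinite.

The factor exp(-19*ε/9) is entire and contributes no finite singular point.
The polynomial part has no poles.
No finite singular points: the Taylor series at 0 converges everywhere.


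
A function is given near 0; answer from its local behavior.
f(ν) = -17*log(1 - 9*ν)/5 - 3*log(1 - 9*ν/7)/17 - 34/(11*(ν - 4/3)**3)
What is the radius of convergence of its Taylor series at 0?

Denominator factor (ν - 4/3)^3: pole of order 3 at 4/3, modulus 4/3.
Branch term (-3/17)*log(1 - ν/(7/9)): its argument vanishes at ν = 7/9, a logarithmic branch point, modulus 7/9.
Branch term (-17/5)*log(1 - ν/(1/9)): its argument vanishes at ν = 1/9, a logarithmic branch point, modulus 1/9.
The radius of convergence is the smallest modulus among the singular points: 1/9.

The radius of convergence is 1/9.


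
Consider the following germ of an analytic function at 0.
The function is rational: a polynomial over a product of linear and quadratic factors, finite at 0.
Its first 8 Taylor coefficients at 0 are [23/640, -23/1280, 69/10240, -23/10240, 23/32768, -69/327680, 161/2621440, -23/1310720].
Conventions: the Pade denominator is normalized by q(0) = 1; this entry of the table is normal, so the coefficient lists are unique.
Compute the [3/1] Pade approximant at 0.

Taylor coefficients needed (read off): a_0 = 23/640, a_1 = -23/1280, a_2 = 69/10240, a_3 = -23/10240, a_4 = 23/32768.
Write the denominator as Q(γ) = 1 + q1*γ. Requiring Q*f - P = O(γ^5) with deg P <= 3 kills the coefficients of γ^4..γ^4 in Q*f:
  γ^4: a_4 + q1*a_3 = 0, i.e. 23/32768 + (-23/10240)*q1 = 0.
Solving this linear system: q1 = 5/16.
The numerator is Q*f truncated at degree 3: P0 = a_0 = 23/640; P1 = a_1 + q1*a_0 = -69/10240; P2 = a_2 + q1*a_1 = 23/20480; P3 = a_3 + q1*a_2 = -23/163840.

The Pade approximant has numerator coefficients [23/640, -69/10240, 23/20480, -23/163840]; denominator coefficients [1, 5/16].


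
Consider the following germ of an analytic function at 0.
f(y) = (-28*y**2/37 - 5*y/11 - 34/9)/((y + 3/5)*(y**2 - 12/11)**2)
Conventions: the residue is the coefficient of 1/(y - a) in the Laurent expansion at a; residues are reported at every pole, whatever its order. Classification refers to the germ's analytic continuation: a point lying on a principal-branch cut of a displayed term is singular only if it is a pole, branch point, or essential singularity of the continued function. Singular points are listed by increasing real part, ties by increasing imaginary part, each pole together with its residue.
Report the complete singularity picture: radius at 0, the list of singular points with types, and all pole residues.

Radius of convergence at 0: 3/5.
At -(2/11)*sqrt(33): a pole of order 2; residue 95128825/26907066 + (33864515/71752176)*sqrt(33).
At -3/5: a pole of order 1; residue -95128825/13453533.
At (2/11)*sqrt(33): a pole of order 2; residue 95128825/26907066 - (33864515/71752176)*sqrt(33).


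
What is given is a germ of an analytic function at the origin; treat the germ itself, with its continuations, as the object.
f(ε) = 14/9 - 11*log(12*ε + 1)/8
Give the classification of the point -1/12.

The point is a logarithmic branch point.

The term (-11/8)*log(1 - ε/(-1/12)) has argument 1 - -1/12/(-1/12) = 0 at -1/12: a logarithmic (infinitely-sheeted) branch point; the remaining terms are analytic or single-valued there.


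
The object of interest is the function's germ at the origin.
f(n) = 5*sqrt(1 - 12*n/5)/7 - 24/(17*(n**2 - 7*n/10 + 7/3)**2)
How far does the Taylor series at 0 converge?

Denominator factor (n**2 - 7*n/10 + 7/3)^2: discriminant -2653/300, complex-conjugate roots (7/20) + ((1/60)*sqrt(7959))*i and (7/20) - ((1/60)*sqrt(7959))*i; poles of order 2, moduli (1/3)*sqrt(21) and (1/3)*sqrt(21).
Branch term (5/7)*sqrt(1 - n/(5/12)): its argument vanishes at n = 5/12, a square-root branch point, modulus 5/12.
The radius of convergence is the smallest modulus among the singular points: 5/12.

The radius of convergence is 5/12.


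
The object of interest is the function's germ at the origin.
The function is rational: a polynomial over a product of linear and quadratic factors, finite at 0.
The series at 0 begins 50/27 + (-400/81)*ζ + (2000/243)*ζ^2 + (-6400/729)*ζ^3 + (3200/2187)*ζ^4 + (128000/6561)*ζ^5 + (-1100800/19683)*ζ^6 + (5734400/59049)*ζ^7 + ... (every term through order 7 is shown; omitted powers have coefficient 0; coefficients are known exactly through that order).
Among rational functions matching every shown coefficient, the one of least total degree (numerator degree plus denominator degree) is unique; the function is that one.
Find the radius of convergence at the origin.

No rational of total degree below 2 reproduces all 8 coefficients; solving the [0/2] Pade equations on them gives f(ζ) = 25/(36*(ζ**2 + ζ + 3/8)), whose expansion matches every shown term.
Denominator factor (ζ**2 + ζ + 3/8): discriminant -1/2, complex-conjugate roots (-1/2) + ((1/4)*sqrt(2))*i and (-1/2) - ((1/4)*sqrt(2))*i; poles of order 1, moduli (1/4)*sqrt(6) and (1/4)*sqrt(6).
The radius of convergence is the smallest modulus among the singular points: (1/4)*sqrt(6).

The radius of convergence is (1/4)*sqrt(6).


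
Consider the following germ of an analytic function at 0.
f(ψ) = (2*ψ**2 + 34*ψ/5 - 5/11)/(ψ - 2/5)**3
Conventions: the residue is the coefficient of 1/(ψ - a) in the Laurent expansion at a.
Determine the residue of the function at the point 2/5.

At the order-3 pole 2/5 set g(ψ) = (ψ - (2/5))^3*f(ψ) = 2*ψ**2 + 34*ψ/5 - 5/11.
Order-3 pole: residue = g''(a)/2; g''(2/5) = 4, so the residue is 2.

The residue is 2.


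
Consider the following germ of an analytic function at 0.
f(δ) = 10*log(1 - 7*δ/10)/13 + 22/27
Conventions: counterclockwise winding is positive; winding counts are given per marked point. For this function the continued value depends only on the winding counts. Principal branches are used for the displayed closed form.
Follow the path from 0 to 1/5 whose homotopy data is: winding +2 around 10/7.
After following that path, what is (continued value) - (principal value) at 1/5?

The rational part is single-valued and drops out of the difference; each branch term changes only by its own monodromy.
(10/13)*log(1 - δ/(10/7)): each positive loop around 10/7 adds 2*pi*i to the log, so winding +2 contributes (10/13)*(2)*2*pi*i = (40/13)*pi*i.
Summing the contributions at δ = 1/5 gives (40/13)*pi*i.

Continued minus principal equals (40/13)*pi*i.


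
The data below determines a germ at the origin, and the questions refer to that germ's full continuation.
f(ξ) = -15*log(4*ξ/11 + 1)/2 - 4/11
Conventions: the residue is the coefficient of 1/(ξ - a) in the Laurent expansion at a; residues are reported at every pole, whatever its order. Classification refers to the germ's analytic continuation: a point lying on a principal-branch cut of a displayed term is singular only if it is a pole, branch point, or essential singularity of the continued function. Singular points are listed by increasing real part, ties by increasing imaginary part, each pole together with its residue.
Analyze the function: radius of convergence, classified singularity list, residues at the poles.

Branch term (-15/2)*log(1 - ξ/(-11/4)): its argument vanishes at ξ = -11/4, a logarithmic branch point, modulus 11/4.
The radius of convergence is the smallest modulus among the singular points: 11/4.

Radius of convergence at 0: 11/4.
At -11/4: a logarithmic branch point.
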